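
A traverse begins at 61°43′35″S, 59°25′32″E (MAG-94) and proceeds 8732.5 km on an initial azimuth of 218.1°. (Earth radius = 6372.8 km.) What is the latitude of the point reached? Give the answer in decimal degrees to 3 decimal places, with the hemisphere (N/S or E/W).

32.732°S

MAG-94: φ = -61.72639°, λ = +59.42556°
δ = d/R = 8732.5/6372.8 = 1.370277 rad
φ₂ = arcsin(sin φ₁ cos δ + cos φ₁ sin δ cos θ)
   = arcsin(-0.88070·0.19918 + 0.47368·0.97996·-0.78694) = -32.73159°
λ₂ = λ₁ + atan2(sin θ sin δ cos φ₁, cos δ − sin φ₁ sin φ₂) = -74.61810°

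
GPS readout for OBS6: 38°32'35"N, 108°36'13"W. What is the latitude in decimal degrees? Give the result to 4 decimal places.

38° + 32′/60 + 35″/3600 = 38 + 0.53333 + 0.00972 = 38.5431°

38.5431°N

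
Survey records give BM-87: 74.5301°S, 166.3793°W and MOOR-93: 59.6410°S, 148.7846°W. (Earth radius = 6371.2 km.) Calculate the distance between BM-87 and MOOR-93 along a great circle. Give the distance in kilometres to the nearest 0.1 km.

1805.4 km

Δφ = 14.8891°,  Δλ = 17.5947°
a = sin²(Δφ/2) + cos φ₁ cos φ₂ sin²(Δλ/2) = 0.019941
c = 2·arcsin(√a) = 0.283371 rad = 16.2360°
d = R·c = 6371.2 × 0.283371 = 1805.4 km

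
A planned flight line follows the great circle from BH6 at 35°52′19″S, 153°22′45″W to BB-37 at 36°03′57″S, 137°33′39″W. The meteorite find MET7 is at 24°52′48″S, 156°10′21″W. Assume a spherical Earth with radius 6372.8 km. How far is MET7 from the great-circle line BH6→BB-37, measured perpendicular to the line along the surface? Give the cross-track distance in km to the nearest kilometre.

1185 km

BH6: φ = -35.87194°, λ = -153.37917°
BB-37: φ = -36.06583°, λ = -137.56083°
MET7: φ = -24.88000°, λ = -156.17250°
δ₁₃ = central angle BH6→MET7 = 0.196374 rad  (haversine)
θ₁₃ = bearing BH6→MET7 = 346.904°,  θ₁₂ = bearing BH6→BB-37 = 95.527°
dₓₜ = R·arcsin(sin δ₁₃ · sin(θ₁₃ − θ₁₂)) = 6372.8·arcsin(0.19511·sin(251.377°)) = -1185.136 km
|dₓₜ| = 1185.136 km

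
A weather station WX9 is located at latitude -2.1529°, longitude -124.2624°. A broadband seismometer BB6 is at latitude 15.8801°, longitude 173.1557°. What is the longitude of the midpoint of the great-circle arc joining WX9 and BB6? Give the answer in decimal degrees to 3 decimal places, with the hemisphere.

154.888°W

Bx = cos φ₂ cos Δλ = 0.442907,  By = cos φ₂ sin Δλ = -0.853793
φₘ = atan2(sin φ₁ + sin φ₂, √((cos φ₁ + Bx)² + By²)) = 8.01727°
λₘ = λ₁ + atan2(By, cos φ₁ + Bx) = -154.88824°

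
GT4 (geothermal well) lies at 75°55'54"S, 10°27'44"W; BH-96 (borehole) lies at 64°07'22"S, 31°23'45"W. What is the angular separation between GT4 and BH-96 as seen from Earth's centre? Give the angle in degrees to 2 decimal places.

GT4: φ = -75.93167°, λ = -10.46222°
BH-96: φ = -64.12278°, λ = -31.39583°
Δφ = 11.8089°,  Δλ = -20.9336°
a = sin²(Δφ/2) + cos φ₁ cos φ₂ sin²(Δλ/2) = 0.014083
c = 2·arcsin(√a) = 0.237908 rad = 13.6311°

13.63°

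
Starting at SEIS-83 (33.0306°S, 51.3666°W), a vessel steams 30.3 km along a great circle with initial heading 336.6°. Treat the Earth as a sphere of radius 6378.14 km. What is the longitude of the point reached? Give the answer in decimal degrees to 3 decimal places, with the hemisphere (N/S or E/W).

δ = d/R = 30.3/6378.14 = 0.004751 rad
φ₂ = arcsin(sin φ₁ cos δ + cos φ₁ sin δ cos θ)
   = arcsin(-0.54509·0.99999 + 0.83838·0.00475·0.91775) = -32.78073°
λ₂ = λ₁ + atan2(sin θ sin δ cos φ₁, cos δ − sin φ₁ sin φ₂) = -51.49517°

51.495°W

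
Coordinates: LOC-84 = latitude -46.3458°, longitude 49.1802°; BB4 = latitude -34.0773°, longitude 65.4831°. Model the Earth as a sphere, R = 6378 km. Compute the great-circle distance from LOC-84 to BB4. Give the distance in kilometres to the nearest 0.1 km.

1938.4 km

Δφ = 12.2685°,  Δλ = 16.3029°
a = sin²(Δφ/2) + cos φ₁ cos φ₂ sin²(Δλ/2) = 0.022914
c = 2·arcsin(√a) = 0.303914 rad = 17.4130°
d = R·c = 6378 × 0.303914 = 1938.4 km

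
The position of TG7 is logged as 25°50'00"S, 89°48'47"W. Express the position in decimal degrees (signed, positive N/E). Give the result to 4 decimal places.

-25.8333°, -89.8131°

lat: 25.8333° S → -25.8333°
lon: 89.8131° W → -89.8131°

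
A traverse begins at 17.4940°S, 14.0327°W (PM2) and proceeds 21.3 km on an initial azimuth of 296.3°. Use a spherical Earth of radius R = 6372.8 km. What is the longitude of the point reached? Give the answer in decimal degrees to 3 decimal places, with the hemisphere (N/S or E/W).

14.213°W

δ = d/R = 21.3/6372.8 = 0.003342 rad
φ₂ = arcsin(sin φ₁ cos δ + cos φ₁ sin δ cos θ)
   = arcsin(-0.30061·0.99999 + 0.95375·0.00334·0.44307) = -17.40907°
λ₂ = λ₁ + atan2(sin θ sin δ cos φ₁, cos δ − sin φ₁ sin φ₂) = -14.21262°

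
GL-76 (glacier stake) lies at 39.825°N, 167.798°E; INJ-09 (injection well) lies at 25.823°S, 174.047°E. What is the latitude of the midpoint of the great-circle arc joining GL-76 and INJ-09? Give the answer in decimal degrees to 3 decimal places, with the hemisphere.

Bx = cos φ₂ cos Δλ = 0.894796,  By = cos φ₂ sin Δλ = 0.097980
φₘ = atan2(sin φ₁ + sin φ₂, √((cos φ₁ + Bx)² + By²)) = 7.01125°
λₘ = λ₁ + atan2(By, cos φ₁ + Bx) = 171.17025°

7.011°N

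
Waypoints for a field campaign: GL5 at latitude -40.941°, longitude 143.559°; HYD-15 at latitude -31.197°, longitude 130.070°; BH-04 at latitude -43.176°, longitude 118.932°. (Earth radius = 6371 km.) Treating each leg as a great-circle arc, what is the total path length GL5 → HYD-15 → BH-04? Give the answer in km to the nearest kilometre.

3277 km

GL5→HYD-15: c = 0.254658 rad, d = 1622.42 km
HYD-15→BH-04: c = 0.259672 rad, d = 1654.37 km
Total = 1622.42 + 1654.37 = 3276.79 km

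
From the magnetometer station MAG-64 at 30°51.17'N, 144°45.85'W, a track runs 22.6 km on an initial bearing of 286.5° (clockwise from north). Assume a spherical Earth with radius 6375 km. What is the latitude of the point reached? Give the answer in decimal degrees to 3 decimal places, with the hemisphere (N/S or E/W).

30.910°N

MAG-64: φ = +30.85283°, λ = -144.76417°
δ = d/R = 22.6/6375 = 0.003545 rad
φ₂ = arcsin(sin φ₁ cos δ + cos φ₁ sin δ cos θ)
   = arcsin(0.51283·0.99999 + 0.85849·0.00355·0.28402) = 30.91032°
λ₂ = λ₁ + atan2(sin θ sin δ cos φ₁, cos δ − sin φ₁ sin φ₂) = -144.99116°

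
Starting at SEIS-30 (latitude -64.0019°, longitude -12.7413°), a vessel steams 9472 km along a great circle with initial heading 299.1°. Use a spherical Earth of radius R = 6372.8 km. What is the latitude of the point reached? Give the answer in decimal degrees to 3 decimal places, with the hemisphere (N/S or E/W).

7.850°N

δ = d/R = 9472/6372.8 = 1.486317 rad
φ₂ = arcsin(sin φ₁ cos δ + cos φ₁ sin δ cos θ)
   = arcsin(-0.89881·0.08438 + 0.43834·0.99643·0.48634) = 7.85000°
λ₂ = λ₁ + atan2(sin θ sin δ cos φ₁, cos δ − sin φ₁ sin φ₂) = -74.25032°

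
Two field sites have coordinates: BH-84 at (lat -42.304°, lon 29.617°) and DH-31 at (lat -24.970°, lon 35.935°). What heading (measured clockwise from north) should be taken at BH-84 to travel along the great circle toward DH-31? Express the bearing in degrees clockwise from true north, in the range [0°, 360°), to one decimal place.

Δλ = 6.3180°
y = sin Δλ · cos φ₂ = 0.099760
x = cos φ₁ sin φ₂ − sin φ₁ cos φ₂ cos Δλ = 0.294236
θ = atan2(y, x) = 18.7292° → 18.7292° (mod 360°)

18.7°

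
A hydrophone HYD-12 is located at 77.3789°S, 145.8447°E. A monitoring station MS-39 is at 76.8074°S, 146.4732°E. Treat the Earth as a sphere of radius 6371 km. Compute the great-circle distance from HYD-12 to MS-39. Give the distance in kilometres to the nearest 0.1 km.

65.4 km

Δφ = 0.5715°,  Δλ = 0.6285°
a = sin²(Δφ/2) + cos φ₁ cos φ₂ sin²(Δλ/2) = 0.000026
c = 2·arcsin(√a) = 0.010271 rad = 0.5885°
d = R·c = 6371 × 0.010271 = 65.4 km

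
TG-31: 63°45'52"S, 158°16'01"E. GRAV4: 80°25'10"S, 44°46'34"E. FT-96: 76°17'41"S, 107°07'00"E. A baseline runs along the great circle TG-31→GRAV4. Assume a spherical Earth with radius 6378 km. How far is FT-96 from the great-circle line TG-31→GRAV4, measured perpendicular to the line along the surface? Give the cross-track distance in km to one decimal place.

569.2 km

TG-31: φ = -63.76444°, λ = +158.26694°
GRAV4: φ = -80.41944°, λ = +44.77611°
FT-96: φ = -76.29472°, λ = +107.11667°
δ₁₃ = central angle TG-31→FT-96 = 0.356443 rad  (haversine)
θ₁₃ = bearing TG-31→FT-96 = 211.924°,  θ₁₂ = bearing TG-31→GRAV4 = 197.125°
dₓₜ = R·arcsin(sin δ₁₃ · sin(θ₁₃ − θ₁₂)) = 6378·arcsin(0.34894·sin(14.799°)) = 569.227 km
|dₓₜ| = 569.227 km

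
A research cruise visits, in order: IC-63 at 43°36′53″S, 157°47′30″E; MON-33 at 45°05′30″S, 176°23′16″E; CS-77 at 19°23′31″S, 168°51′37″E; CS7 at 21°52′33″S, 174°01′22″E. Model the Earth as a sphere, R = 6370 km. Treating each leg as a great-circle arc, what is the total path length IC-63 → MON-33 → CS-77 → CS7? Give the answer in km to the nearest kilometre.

5028 km

IC-63: φ = -43.61472°, λ = +157.79167°
MON-33: φ = -45.09167°, λ = +176.38778°
CS-77: φ = -19.39194°, λ = +168.86028°
CS7: φ = -21.87583°, λ = +174.02278°
IC-63→MON-33: c = 0.232982 rad, d = 1484.10 km
MON-33→CS-77: c = 0.461602 rad, d = 2940.40 km
CS-77→CS7: c = 0.094803 rad, d = 603.89 km
Total = 1484.10 + 2940.40 + 603.89 = 5028.39 km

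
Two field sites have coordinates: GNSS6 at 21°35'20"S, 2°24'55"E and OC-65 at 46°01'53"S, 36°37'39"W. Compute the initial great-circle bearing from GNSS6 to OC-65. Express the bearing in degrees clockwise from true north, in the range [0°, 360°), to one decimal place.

GNSS6: φ = -21.58889°, λ = +2.41528°
OC-65: φ = -46.03139°, λ = -36.62750°
Δλ = -39.0428°
y = sin Δλ · cos φ₂ = -0.437317
x = cos φ₁ sin φ₂ − sin φ₁ cos φ₂ cos Δλ = -0.470828
θ = atan2(y, x) = -137.1133° → 222.8867° (mod 360°)

222.9°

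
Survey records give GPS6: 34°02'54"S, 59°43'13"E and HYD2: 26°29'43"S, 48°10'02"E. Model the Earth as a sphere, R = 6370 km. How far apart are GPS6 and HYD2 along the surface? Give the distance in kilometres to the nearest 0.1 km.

GPS6: φ = -34.04833°, λ = +59.72028°
HYD2: φ = -26.49528°, λ = +48.16722°
Δφ = 7.5531°,  Δλ = -11.5531°
a = sin²(Δφ/2) + cos φ₁ cos φ₂ sin²(Δλ/2) = 0.011850
c = 2·arcsin(√a) = 0.218149 rad = 12.4990°
d = R·c = 6370 × 0.218149 = 1389.6 km

1389.6 km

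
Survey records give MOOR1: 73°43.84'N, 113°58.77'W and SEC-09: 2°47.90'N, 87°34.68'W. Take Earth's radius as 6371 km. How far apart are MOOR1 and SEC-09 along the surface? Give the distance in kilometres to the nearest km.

MOOR1: φ = +73.73067°, λ = -113.97950°
SEC-09: φ = +2.79833°, λ = -87.57800°
Δφ = -70.9323°,  Δλ = 26.4015°
a = sin²(Δφ/2) + cos φ₁ cos φ₂ sin²(Δλ/2) = 0.351250
c = 2·arcsin(√a) = 1.268724 rad = 72.6925°
d = R·c = 6371 × 1.268724 = 8083.0 km

8083 km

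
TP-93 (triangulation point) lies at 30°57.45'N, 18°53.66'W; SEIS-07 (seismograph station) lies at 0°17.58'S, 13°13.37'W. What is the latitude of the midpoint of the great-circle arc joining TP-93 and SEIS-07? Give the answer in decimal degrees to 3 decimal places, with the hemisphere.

15.350°N

TP-93: φ = +30.95750°, λ = -18.89433°
SEIS-07: φ = -0.29300°, λ = -13.22283°
Bx = cos φ₂ cos Δλ = 0.995092,  By = cos φ₂ sin Δλ = 0.098823
φₘ = atan2(sin φ₁ + sin φ₂, √((cos φ₁ + Bx)² + By²)) = 15.35006°
λₘ = λ₁ + atan2(By, cos φ₁ + Bx) = -15.84096°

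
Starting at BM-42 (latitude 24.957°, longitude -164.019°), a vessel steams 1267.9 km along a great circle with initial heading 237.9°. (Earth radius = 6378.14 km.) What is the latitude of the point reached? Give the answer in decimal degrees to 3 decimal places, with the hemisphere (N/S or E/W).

18.571°N

δ = d/R = 1267.9/6378.14 = 0.198788 rad
φ₂ = arcsin(sin φ₁ cos δ + cos φ₁ sin δ cos θ)
   = arcsin(0.42194·0.98031 + 0.90662·0.19748·-0.53140) = 18.57139°
λ₂ = λ₁ + atan2(sin θ sin δ cos φ₁, cos δ − sin φ₁ sin φ₂) = -174.18385°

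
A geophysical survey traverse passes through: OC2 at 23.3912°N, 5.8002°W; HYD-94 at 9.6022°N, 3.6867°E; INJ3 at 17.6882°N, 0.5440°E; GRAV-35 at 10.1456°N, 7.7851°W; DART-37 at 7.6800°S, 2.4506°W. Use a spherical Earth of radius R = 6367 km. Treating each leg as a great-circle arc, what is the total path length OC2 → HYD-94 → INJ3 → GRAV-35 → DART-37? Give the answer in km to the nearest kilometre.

6089 km

OC2→HYD-94: c = 0.288037 rad, d = 1833.93 km
HYD-94→INJ3: c = 0.150839 rad, d = 960.39 km
INJ3→GRAV-35: c = 0.192883 rad, d = 1228.09 km
GRAV-35→DART-37: c = 0.324634 rad, d = 2066.94 km
Total = 1833.93 + 960.39 + 1228.09 + 2066.94 = 6089.36 km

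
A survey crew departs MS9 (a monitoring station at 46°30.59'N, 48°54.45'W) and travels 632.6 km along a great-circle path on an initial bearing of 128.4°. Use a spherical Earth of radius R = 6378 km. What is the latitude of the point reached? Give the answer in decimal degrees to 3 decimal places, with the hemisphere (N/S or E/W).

MS9: φ = +46.50983°, λ = -48.90750°
δ = d/R = 632.6/6378 = 0.099185 rad
φ₂ = arcsin(sin φ₁ cos δ + cos φ₁ sin δ cos θ)
   = arcsin(0.72549·0.99509 + 0.68823·0.09902·-0.62115) = 42.81205°
λ₂ = λ₁ + atan2(sin θ sin δ cos φ₁, cos δ − sin φ₁ sin φ₂) = -42.83506°

42.812°N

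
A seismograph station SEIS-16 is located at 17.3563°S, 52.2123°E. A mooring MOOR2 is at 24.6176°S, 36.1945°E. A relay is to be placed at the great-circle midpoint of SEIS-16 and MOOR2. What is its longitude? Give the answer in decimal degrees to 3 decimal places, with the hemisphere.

44.400°E

Bx = cos φ₂ cos Δλ = 0.873813,  By = cos φ₂ sin Δλ = -0.250856
φₘ = atan2(sin φ₁ + sin φ₂, √((cos φ₁ + Bx)² + By²)) = -21.17531°
λₘ = λ₁ + atan2(By, cos φ₁ + Bx) = 44.39962°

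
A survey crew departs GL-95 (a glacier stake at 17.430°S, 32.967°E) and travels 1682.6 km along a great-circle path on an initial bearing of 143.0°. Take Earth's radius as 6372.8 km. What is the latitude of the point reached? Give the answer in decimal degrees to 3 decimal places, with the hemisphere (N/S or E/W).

29.210°S

δ = d/R = 1682.6/6372.8 = 0.264028 rad
φ₂ = arcsin(sin φ₁ cos δ + cos φ₁ sin δ cos θ)
   = arcsin(-0.29954·0.96535 + 0.95408·0.26097·-0.79864) = -29.20996°
λ₂ = λ₁ + atan2(sin θ sin δ cos φ₁, cos δ − sin φ₁ sin φ₂) = 43.33314°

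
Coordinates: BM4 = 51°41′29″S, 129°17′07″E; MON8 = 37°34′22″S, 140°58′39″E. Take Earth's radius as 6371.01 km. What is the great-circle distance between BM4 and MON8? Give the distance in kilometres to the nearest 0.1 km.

1817.2 km

BM4: φ = -51.69139°, λ = +129.28528°
MON8: φ = -37.57278°, λ = +140.97750°
Δφ = 14.1186°,  Δλ = 11.6922°
a = sin²(Δφ/2) + cos φ₁ cos φ₂ sin²(Δλ/2) = 0.020201
c = 2·arcsin(√a) = 0.285226 rad = 16.3422°
d = R·c = 6371.01 × 0.285226 = 1817.2 km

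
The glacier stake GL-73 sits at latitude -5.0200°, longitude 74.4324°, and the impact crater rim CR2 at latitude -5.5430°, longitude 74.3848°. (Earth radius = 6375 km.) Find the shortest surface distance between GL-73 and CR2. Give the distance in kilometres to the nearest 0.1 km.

58.4 km

Δφ = -0.5230°,  Δλ = -0.0476°
a = sin²(Δφ/2) + cos φ₁ cos φ₂ sin²(Δλ/2) = 0.000021
c = 2·arcsin(√a) = 0.009165 rad = 0.5251°
d = R·c = 6375 × 0.009165 = 58.4 km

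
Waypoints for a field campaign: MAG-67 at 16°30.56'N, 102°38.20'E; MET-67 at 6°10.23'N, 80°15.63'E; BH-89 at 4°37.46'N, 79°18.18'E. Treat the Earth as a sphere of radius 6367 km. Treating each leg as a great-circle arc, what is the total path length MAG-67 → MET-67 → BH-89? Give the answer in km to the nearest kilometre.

MAG-67: φ = +16.50933°, λ = +102.63667°
MET-67: φ = +6.17050°, λ = +80.26050°
BH-89: φ = +4.62433°, λ = +79.30300°
MAG-67→MET-67: c = 0.422686 rad, d = 2691.24 km
MET-67→BH-89: c = 0.031702 rad, d = 201.85 km
Total = 2691.24 + 201.85 = 2893.09 km

2893 km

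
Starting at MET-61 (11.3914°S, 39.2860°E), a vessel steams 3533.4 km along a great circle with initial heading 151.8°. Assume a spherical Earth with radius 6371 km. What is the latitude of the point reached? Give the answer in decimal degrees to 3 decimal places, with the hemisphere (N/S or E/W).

38.526°S

δ = d/R = 3533.4/6371 = 0.554607 rad
φ₂ = arcsin(sin φ₁ cos δ + cos φ₁ sin δ cos θ)
   = arcsin(-0.19751·0.85011 + 0.98030·0.52661·-0.88130) = -38.52565°
λ₂ = λ₁ + atan2(sin θ sin δ cos φ₁, cos δ − sin φ₁ sin φ₂) = 57.83333°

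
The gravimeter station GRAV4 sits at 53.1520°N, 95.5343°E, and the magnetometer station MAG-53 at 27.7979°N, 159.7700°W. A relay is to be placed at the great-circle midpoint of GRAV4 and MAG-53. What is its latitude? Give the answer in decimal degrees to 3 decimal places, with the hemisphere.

Bx = cos φ₂ cos Δλ = -0.224410,  By = cos φ₂ sin Δλ = 0.855660
φₘ = atan2(sin φ₁ + sin φ₂, √((cos φ₁ + Bx)² + By²)) = 53.58433°
λₘ = λ₁ + atan2(By, cos φ₁ + Bx) = 161.85248°

53.584°N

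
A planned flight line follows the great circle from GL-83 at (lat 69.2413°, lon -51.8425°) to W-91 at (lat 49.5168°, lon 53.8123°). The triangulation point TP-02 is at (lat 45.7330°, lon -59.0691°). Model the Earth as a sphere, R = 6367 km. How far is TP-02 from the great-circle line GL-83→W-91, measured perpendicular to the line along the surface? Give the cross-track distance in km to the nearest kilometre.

1764 km

δ₁₃ = central angle GL-83→TP-02 = 0.415196 rad  (haversine)
θ₁₃ = bearing GL-83→TP-02 = 192.573°,  θ₁₂ = bearing GL-83→W-91 = 55.267°
dₓₜ = R·arcsin(sin δ₁₃ · sin(θ₁₃ − θ₁₂)) = 6367·arcsin(0.40337·sin(137.305°)) = 1763.995 km
|dₓₜ| = 1763.995 km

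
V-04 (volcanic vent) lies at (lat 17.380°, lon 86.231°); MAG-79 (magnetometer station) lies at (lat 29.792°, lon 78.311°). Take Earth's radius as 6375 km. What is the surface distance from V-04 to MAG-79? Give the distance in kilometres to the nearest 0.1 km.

1598.5 km

Δφ = 12.4120°,  Δλ = -7.9200°
a = sin²(Δφ/2) + cos φ₁ cos φ₂ sin²(Δλ/2) = 0.015636
c = 2·arcsin(√a) = 0.250747 rad = 14.3668°
d = R·c = 6375 × 0.250747 = 1598.5 km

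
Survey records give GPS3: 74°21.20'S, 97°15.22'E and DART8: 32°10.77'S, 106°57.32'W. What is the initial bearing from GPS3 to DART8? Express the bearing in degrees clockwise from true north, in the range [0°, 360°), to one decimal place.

GPS3: φ = -74.35333°, λ = +97.25367°
DART8: φ = -32.17950°, λ = -106.95533°
Δλ = 155.7910°
y = sin Δλ · cos φ₂ = 0.347073
x = cos φ₁ sin φ₂ − sin φ₁ cos φ₂ cos Δλ = -0.886981
θ = atan2(y, x) = 158.6297° → 158.6297° (mod 360°)

158.6°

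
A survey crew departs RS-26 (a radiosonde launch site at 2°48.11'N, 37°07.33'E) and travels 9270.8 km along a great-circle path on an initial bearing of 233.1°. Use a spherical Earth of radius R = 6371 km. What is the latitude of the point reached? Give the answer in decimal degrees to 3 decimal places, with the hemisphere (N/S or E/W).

36.161°S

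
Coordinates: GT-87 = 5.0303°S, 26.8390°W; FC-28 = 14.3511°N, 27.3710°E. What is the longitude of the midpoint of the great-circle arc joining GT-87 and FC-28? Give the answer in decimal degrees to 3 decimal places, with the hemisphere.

Bx = cos φ₂ cos Δλ = 0.566567,  By = cos φ₂ sin Δλ = 0.785854
φₘ = atan2(sin φ₁ + sin φ₂, √((cos φ₁ + Bx)² + By²)) = 5.23224°
λₘ = λ₁ + atan2(By, cos φ₁ + Bx) = -0.14223°

0.142°W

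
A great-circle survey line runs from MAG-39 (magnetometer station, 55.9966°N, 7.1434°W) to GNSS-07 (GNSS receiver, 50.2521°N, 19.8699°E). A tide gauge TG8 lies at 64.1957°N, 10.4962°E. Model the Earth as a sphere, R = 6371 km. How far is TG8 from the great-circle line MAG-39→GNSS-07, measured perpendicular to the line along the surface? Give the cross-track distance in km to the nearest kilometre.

δ₁₃ = central angle MAG-39→TG8 = 0.208549 rad  (haversine)
θ₁₃ = bearing MAG-39→TG8 = 39.577°,  θ₁₂ = bearing MAG-39→GNSS-07 = 98.280°
dₓₜ = R·arcsin(sin δ₁₃ · sin(θ₁₃ − θ₁₂)) = 6371·arcsin(0.20704·sin(-58.703°)) = -1133.075 km
|dₓₜ| = 1133.075 km

1133 km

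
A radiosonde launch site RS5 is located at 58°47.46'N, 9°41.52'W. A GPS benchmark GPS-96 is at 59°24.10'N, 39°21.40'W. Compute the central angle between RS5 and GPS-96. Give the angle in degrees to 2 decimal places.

15.12°

RS5: φ = +58.79100°, λ = -9.69200°
GPS-96: φ = +59.40167°, λ = -39.35667°
Δφ = 0.6107°,  Δλ = -29.6647°
a = sin²(Δφ/2) + cos φ₁ cos φ₂ sin²(Δλ/2) = 0.017313
c = 2·arcsin(√a) = 0.263919 rad = 15.1215°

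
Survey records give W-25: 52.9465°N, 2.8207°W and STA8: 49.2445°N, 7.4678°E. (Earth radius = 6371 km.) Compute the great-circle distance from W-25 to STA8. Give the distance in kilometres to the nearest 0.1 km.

Δφ = -3.7020°,  Δλ = 10.2885°
a = sin²(Δφ/2) + cos φ₁ cos φ₂ sin²(Δλ/2) = 0.004206
c = 2·arcsin(√a) = 0.129796 rad = 7.4368°
d = R·c = 6371 × 0.129796 = 826.9 km

826.9 km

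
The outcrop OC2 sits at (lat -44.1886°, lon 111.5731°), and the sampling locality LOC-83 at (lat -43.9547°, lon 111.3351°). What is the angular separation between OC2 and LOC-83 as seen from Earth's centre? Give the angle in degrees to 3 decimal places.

Δφ = 0.2339°,  Δλ = -0.2380°
a = sin²(Δφ/2) + cos φ₁ cos φ₂ sin²(Δλ/2) = 0.000006
c = 2·arcsin(√a) = 0.005057 rad = 0.2897°

0.290°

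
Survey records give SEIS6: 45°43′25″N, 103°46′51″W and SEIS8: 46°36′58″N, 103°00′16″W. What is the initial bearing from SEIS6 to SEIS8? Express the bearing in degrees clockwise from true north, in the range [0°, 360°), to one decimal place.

SEIS6: φ = +45.72361°, λ = -103.78083°
SEIS8: φ = +46.61611°, λ = -103.00444°
Δλ = 0.7764°
y = sin Δλ · cos φ₂ = 0.009307
x = cos φ₁ sin φ₂ − sin φ₁ cos φ₂ cos Δλ = 0.015622
θ = atan2(y, x) = 30.7865° → 30.7865° (mod 360°)

30.8°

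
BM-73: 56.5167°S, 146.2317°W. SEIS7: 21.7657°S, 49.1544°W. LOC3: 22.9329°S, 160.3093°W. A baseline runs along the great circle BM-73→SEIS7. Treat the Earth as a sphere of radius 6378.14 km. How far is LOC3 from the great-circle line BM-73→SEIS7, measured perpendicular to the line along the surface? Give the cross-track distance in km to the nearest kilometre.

δ₁₃ = central angle BM-73→LOC3 = 0.613187 rad  (haversine)
θ₁₃ = bearing BM-73→LOC3 = 337.091°,  θ₁₂ = bearing BM-73→SEIS7 = 108.031°
dₓₜ = R·arcsin(sin δ₁₃ · sin(θ₁₃ − θ₁₂)) = 6378.14·arcsin(0.57548·sin(229.060°)) = -2868.387 km
|dₓₜ| = 2868.387 km

2868 km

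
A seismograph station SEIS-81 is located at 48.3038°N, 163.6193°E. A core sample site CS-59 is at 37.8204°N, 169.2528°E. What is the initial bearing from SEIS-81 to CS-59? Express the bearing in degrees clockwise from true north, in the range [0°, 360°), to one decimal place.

Δλ = 5.6335°
y = sin Δλ · cos φ₂ = 0.077544
x = cos φ₁ sin φ₂ − sin φ₁ cos φ₂ cos Δλ = -0.179102
θ = atan2(y, x) = 156.5893° → 156.5893° (mod 360°)

156.6°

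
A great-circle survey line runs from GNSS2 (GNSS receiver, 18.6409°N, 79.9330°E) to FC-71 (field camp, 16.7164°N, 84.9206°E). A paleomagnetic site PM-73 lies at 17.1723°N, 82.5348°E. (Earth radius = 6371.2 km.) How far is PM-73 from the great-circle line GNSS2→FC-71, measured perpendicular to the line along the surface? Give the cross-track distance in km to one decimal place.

δ₁₃ = central angle GNSS2→PM-73 = 0.050239 rad  (haversine)
θ₁₃ = bearing GNSS2→PM-73 = 120.271°,  θ₁₂ = bearing GNSS2→FC-71 = 111.276°
dₓₜ = R·arcsin(sin δ₁₃ · sin(θ₁₃ − θ₁₂)) = 6371.2·arcsin(0.05022·sin(8.995°)) = 50.025 km
|dₓₜ| = 50.025 km

50.0 km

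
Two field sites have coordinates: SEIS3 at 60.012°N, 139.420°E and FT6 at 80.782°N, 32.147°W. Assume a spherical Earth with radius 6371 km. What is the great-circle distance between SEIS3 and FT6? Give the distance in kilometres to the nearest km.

Δφ = 20.7700°,  Δλ = -171.5670°
a = sin²(Δφ/2) + cos φ₁ cos φ₂ sin²(Δλ/2) = 0.112128
c = 2·arcsin(√a) = 0.682903 rad = 39.1275°
d = R·c = 6371 × 0.682903 = 4350.8 km

4351 km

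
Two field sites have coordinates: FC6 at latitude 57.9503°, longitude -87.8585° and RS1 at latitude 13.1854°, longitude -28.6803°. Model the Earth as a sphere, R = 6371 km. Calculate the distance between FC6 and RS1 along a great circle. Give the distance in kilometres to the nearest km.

Δφ = -44.7649°,  Δλ = 59.1782°
a = sin²(Δφ/2) + cos φ₁ cos φ₂ sin²(Δλ/2) = 0.270970
c = 2·arcsin(√a) = 1.094984 rad = 62.7380°
d = R·c = 6371 × 1.094984 = 6976.1 km

6976 km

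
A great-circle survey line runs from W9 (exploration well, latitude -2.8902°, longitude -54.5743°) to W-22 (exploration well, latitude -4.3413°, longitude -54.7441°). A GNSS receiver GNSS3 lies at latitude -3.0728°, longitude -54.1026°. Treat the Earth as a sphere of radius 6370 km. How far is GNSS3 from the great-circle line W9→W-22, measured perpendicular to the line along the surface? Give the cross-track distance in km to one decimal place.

54.4 km

δ₁₃ = central angle W9→GNSS3 = 0.008818 rad  (haversine)
θ₁₃ = bearing W9→GNSS3 = 111.200°,  θ₁₂ = bearing W9→W-22 = 186.656°
dₓₜ = R·arcsin(sin δ₁₃ · sin(θ₁₃ − θ₁₂)) = 6370·arcsin(0.00882·sin(-75.456°)) = -54.368 km
|dₓₜ| = 54.368 km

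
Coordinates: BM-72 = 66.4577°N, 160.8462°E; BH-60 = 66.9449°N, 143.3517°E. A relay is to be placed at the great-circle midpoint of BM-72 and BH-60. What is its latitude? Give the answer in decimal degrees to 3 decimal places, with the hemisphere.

66.944°N

Bx = cos φ₂ cos Δλ = 0.373502,  By = cos φ₂ sin Δλ = -0.117725
φₘ = atan2(sin φ₁ + sin φ₂, √((cos φ₁ + Bx)² + By²)) = 66.94381°
λₘ = λ₁ + atan2(By, cos φ₁ + Bx) = 152.18599°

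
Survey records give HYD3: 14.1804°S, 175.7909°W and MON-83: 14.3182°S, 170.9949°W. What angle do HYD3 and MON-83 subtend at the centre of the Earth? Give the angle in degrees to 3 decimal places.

4.650°

Δφ = -0.1378°,  Δλ = 4.7960°
a = sin²(Δφ/2) + cos φ₁ cos φ₂ sin²(Δλ/2) = 0.001646
c = 2·arcsin(√a) = 0.081165 rad = 4.6504°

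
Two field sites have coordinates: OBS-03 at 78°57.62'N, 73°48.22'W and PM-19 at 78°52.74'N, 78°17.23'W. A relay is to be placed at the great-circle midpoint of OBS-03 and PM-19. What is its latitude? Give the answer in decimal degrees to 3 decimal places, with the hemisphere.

OBS-03: φ = +78.96033°, λ = -73.80367°
PM-19: φ = +78.87900°, λ = -78.28717°
Bx = cos φ₂ cos Δλ = 0.192291,  By = cos φ₂ sin Δλ = -0.015078
φₘ = atan2(sin φ₁ + sin φ₂, √((cos φ₁ + Bx)² + By²)) = 78.92794°
λₘ = λ₁ + atan2(By, cos φ₁ + Bx) = -76.05355°

78.928°N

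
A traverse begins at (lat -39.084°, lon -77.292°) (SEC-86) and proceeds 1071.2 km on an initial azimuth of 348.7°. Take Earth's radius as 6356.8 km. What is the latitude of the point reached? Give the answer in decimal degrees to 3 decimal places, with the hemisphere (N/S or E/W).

29.595°S

δ = d/R = 1071.2/6356.8 = 0.168512 rad
φ₂ = arcsin(sin φ₁ cos δ + cos φ₁ sin δ cos θ)
   = arcsin(-0.63046·0.98584 + 0.77622·0.16772·0.98061) = -29.59510°
λ₂ = λ₁ + atan2(sin θ sin δ cos φ₁, cos δ − sin φ₁ sin φ₂) = -79.45795°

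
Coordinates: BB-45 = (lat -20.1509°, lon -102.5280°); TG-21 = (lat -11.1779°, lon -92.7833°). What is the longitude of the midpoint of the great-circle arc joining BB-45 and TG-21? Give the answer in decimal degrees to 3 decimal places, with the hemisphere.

Bx = cos φ₂ cos Δλ = 0.966875,  By = cos φ₂ sin Δλ = 0.166048
φₘ = atan2(sin φ₁ + sin φ₂, √((cos φ₁ + Bx)² + By²)) = -15.71838°
λₘ = λ₁ + atan2(By, cos φ₁ + Bx) = -97.54819°

97.548°W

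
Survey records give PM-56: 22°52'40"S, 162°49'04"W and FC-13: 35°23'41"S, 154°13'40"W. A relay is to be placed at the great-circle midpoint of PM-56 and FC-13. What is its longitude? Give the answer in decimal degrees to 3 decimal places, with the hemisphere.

158.786°W

PM-56: φ = -22.87778°, λ = -162.81778°
FC-13: φ = -35.39472°, λ = -154.22778°
Bx = cos φ₂ cos Δλ = 0.806037,  By = cos φ₂ sin Δλ = 0.121758
φₘ = atan2(sin φ₁ + sin φ₂, √((cos φ₁ + Bx)² + By²)) = -29.20457°
λₘ = λ₁ + atan2(By, cos φ₁ + Bx) = -158.78583°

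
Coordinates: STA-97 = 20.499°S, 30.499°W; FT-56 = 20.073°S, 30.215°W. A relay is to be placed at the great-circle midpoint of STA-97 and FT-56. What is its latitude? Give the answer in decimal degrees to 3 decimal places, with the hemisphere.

Bx = cos φ₂ cos Δλ = 0.939245,  By = cos φ₂ sin Δλ = 0.004656
φₘ = atan2(sin φ₁ + sin φ₂, √((cos φ₁ + Bx)² + By²)) = -20.28606°
λₘ = λ₁ + atan2(By, cos φ₁ + Bx) = -30.35680°

20.286°S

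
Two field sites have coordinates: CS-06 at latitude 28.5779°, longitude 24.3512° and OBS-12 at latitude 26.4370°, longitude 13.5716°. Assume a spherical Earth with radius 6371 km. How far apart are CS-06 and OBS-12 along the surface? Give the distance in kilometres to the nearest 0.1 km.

1089.0 km

Δφ = -2.1409°,  Δλ = -10.7796°
a = sin²(Δφ/2) + cos φ₁ cos φ₂ sin²(Δλ/2) = 0.007287
c = 2·arcsin(√a) = 0.170934 rad = 9.7938°
d = R·c = 6371 × 0.170934 = 1089.0 km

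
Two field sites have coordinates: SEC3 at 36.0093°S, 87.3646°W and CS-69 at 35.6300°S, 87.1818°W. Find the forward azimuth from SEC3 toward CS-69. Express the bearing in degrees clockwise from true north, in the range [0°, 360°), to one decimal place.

Δλ = 0.1828°
y = sin Δλ · cos φ₂ = 0.002593
x = cos φ₁ sin φ₂ − sin φ₁ cos φ₂ cos Δλ = 0.006618
θ = atan2(y, x) = 21.3985° → 21.3985° (mod 360°)

21.4°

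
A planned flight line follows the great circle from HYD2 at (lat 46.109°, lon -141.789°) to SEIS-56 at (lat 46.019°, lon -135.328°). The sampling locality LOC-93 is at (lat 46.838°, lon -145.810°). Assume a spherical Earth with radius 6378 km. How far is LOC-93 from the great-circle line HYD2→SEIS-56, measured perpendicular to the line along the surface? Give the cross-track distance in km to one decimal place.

95.2 km

δ₁₃ = central angle HYD2→LOC-93 = 0.049972 rad  (haversine)
θ₁₃ = bearing HYD2→LOC-93 = 286.201°,  θ₁₂ = bearing HYD2→SEIS-56 = 88.821°
dₓₜ = R·arcsin(sin δ₁₃ · sin(θ₁₃ − θ₁₂)) = 6378·arcsin(0.04995·sin(197.379°)) = -95.165 km
|dₓₜ| = 95.165 km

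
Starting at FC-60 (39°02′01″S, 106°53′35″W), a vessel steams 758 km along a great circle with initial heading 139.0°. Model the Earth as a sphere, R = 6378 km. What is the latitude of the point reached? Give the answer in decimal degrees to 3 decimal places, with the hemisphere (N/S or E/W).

FC-60: φ = -39.03361°, λ = -106.89306°
δ = d/R = 758/6378 = 0.118846 rad
φ₂ = arcsin(sin φ₁ cos δ + cos φ₁ sin δ cos θ)
   = arcsin(-0.62978·0.99295 + 0.77678·0.11857·-0.75471) = -44.01465°
λ₂ = λ₁ + atan2(sin θ sin δ cos φ₁, cos δ − sin φ₁ sin φ₂) = -100.68364°

44.015°S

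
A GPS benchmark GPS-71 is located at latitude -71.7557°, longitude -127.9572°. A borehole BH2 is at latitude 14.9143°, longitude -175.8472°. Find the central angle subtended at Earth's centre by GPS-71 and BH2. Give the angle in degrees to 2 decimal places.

92.38°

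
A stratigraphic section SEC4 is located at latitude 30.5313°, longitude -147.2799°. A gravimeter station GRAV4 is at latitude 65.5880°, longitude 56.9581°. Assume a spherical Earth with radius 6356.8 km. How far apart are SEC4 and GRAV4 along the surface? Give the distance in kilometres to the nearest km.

Δφ = 35.0567°,  Δλ = -155.7620°
a = sin²(Δφ/2) + cos φ₁ cos φ₂ sin²(Δλ/2) = 0.431010
c = 2·arcsin(√a) = 1.432374 rad = 82.0690°
d = R·c = 6356.8 × 1.432374 = 9105.3 km

9105 km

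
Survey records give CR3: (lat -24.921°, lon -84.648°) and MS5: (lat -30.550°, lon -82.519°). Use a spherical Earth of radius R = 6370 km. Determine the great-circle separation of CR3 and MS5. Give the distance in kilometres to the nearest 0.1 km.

Δφ = -5.6290°,  Δλ = 2.1290°
a = sin²(Δφ/2) + cos φ₁ cos φ₂ sin²(Δλ/2) = 0.002681
c = 2·arcsin(√a) = 0.103596 rad = 5.9356°
d = R·c = 6370 × 0.103596 = 659.9 km

659.9 km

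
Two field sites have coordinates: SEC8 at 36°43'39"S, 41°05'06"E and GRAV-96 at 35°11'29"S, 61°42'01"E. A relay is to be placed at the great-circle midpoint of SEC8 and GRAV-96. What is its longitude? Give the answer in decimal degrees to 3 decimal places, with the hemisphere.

51.494°E

SEC8: φ = -36.72750°, λ = +41.08500°
GRAV-96: φ = -35.19139°, λ = +61.70028°
Bx = cos φ₂ cos Δλ = 0.764901,  By = cos φ₂ sin Δλ = 0.287740
φₘ = atan2(sin φ₁ + sin φ₂, √((cos φ₁ + Bx)² + By²)) = -36.40360°
λₘ = λ₁ + atan2(By, cos φ₁ + Bx) = 51.49398°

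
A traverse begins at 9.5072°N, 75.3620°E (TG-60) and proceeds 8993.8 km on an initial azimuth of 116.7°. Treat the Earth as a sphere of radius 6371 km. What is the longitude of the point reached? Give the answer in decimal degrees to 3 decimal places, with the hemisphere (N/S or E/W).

150.775°E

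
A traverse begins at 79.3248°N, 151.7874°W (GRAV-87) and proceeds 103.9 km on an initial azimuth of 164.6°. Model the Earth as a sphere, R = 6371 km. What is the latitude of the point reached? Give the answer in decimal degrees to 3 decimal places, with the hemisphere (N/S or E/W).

δ = d/R = 103.9/6371 = 0.016308 rad
φ₂ = arcsin(sin φ₁ cos δ + cos φ₁ sin δ cos θ)
   = arcsin(0.98269·0.99987 + 0.18524·0.01631·-0.96410) = 78.42133°
λ₂ = λ₁ + atan2(sin θ sin δ cos φ₁, cos δ − sin φ₁ sin φ₂) = -150.55110°

78.421°N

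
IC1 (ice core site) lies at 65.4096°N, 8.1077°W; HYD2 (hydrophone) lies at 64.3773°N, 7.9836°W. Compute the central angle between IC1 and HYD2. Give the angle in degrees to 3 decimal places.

Δφ = -1.0323°,  Δλ = 0.1241°
a = sin²(Δφ/2) + cos φ₁ cos φ₂ sin²(Δλ/2) = 0.000081
c = 2·arcsin(√a) = 0.018040 rad = 1.0336°

1.034°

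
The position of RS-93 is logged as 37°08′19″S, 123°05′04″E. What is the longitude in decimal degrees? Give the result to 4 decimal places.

123° + 5′/60 + 4″/3600 = 123 + 0.08333 + 0.00111 = 123.0844°

123.0844°E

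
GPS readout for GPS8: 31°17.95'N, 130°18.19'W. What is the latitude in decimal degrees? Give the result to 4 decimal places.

31° + 17.95′/60 = 31 + 0.29917 = 31.2992°

31.2992°N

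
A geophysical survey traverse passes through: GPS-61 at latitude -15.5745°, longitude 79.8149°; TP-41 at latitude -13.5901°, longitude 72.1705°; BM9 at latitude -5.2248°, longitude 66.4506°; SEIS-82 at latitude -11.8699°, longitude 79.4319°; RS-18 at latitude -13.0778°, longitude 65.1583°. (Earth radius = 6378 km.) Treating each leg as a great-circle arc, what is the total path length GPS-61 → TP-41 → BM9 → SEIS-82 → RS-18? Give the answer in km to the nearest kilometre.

GPS-61→TP-41: c = 0.133673 rad, d = 852.57 km
TP-41→BM9: c = 0.176062 rad, d = 1122.92 km
BM9→SEIS-82: c = 0.252160 rad, d = 1608.28 km
SEIS-82→RS-18: c = 0.244118 rad, d = 1556.98 km
Total = 852.57 + 1122.92 + 1608.28 + 1556.98 = 5140.75 km

5141 km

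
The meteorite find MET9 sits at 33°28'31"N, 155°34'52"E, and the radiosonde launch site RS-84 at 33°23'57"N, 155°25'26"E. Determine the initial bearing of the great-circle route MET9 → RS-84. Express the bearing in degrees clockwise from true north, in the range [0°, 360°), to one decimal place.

239.9°

MET9: φ = +33.47528°, λ = +155.58111°
RS-84: φ = +33.39917°, λ = +155.42389°
Δλ = -0.1572°
y = sin Δλ · cos φ₂ = -0.002291
x = cos φ₁ sin φ₂ − sin φ₁ cos φ₂ cos Δλ = -0.001327
θ = atan2(y, x) = -120.0753° → 239.9247° (mod 360°)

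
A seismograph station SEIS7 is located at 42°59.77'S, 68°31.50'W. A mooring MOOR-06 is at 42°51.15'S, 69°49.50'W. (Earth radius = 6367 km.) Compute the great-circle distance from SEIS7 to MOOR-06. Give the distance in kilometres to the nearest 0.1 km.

107.0 km

SEIS7: φ = -42.99617°, λ = -68.52500°
MOOR-06: φ = -42.85250°, λ = -69.82500°
Δφ = 0.1437°,  Δλ = -1.3000°
a = sin²(Δφ/2) + cos φ₁ cos φ₂ sin²(Δλ/2) = 0.000071
c = 2·arcsin(√a) = 0.016802 rad = 0.9627°
d = R·c = 6367 × 0.016802 = 107.0 km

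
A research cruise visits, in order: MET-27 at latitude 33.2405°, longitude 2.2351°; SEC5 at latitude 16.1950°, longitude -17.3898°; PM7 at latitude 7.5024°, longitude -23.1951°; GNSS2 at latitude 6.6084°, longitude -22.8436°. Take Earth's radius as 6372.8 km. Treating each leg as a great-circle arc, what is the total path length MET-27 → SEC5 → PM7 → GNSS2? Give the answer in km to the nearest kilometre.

3995 km

MET-27→SEC5: c = 0.428918 rad, d = 2733.41 km
SEC5→PM7: c = 0.181187 rad, d = 1154.67 km
PM7→GNSS2: c = 0.016749 rad, d = 106.74 km
Total = 2733.41 + 1154.67 + 106.74 = 3994.82 km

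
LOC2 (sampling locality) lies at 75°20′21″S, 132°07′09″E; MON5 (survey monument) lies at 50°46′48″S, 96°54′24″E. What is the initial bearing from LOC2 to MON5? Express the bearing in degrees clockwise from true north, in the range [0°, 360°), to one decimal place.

309.8°

LOC2: φ = -75.33917°, λ = +132.11917°
MON5: φ = -50.78000°, λ = +96.90667°
Δλ = -35.2125°
y = sin Δλ · cos φ₂ = -0.364591
x = cos φ₁ sin φ₂ − sin φ₁ cos φ₂ cos Δλ = 0.303701
θ = atan2(y, x) = -50.2060° → 309.7940° (mod 360°)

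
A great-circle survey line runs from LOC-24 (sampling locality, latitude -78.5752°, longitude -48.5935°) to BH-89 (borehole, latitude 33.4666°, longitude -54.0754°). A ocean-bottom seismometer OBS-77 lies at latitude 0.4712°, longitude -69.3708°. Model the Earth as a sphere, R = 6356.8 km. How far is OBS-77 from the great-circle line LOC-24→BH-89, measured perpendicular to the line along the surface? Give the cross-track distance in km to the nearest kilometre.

δ₁₃ = central angle LOC-24→OBS-77 = 1.392724 rad  (haversine)
θ₁₃ = bearing LOC-24→OBS-77 = 338.874°,  θ₁₂ = bearing LOC-24→BH-89 = 355.066°
dₓₜ = R·arcsin(sin δ₁₃ · sin(θ₁₃ − θ₁₂)) = 6356.8·arcsin(0.98419·sin(-16.192°)) = -1767.329 km
|dₓₜ| = 1767.329 km

1767 km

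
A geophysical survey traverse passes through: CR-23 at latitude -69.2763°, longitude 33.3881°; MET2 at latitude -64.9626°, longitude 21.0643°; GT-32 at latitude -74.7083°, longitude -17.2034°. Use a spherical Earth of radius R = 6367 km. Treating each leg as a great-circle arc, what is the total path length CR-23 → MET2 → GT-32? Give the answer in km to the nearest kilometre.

2485 km

CR-23→MET2: c = 0.112163 rad, d = 714.14 km
MET2→GT-32: c = 0.278075 rad, d = 1770.50 km
Total = 714.14 + 1770.50 = 2484.65 km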